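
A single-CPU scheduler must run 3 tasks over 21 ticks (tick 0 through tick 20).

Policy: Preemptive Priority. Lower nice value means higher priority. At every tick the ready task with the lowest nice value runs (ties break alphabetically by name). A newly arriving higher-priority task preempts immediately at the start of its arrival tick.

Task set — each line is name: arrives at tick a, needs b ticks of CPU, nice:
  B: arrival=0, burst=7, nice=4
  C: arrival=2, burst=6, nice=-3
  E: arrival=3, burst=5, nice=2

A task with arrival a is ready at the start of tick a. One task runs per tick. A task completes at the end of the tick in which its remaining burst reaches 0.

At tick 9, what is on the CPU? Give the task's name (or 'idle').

running at tick 9 = E

t=0: ready={B} → run B
t=1: ready={B} → run B
t=2: ready={B,C} → run C
t=3: ready={B,C,E} → run C
t=4: ready={B,C,E} → run C
t=5: ready={B,C,E} → run C
t=6: ready={B,C,E} → run C
t=7: ready={B,C,E} → run C
t=8: ready={B,E} → run E
t=9: ready={B,E} → run E
t=10: ready={B,E} → run E
t=11: ready={B,E} → run E
t=12: ready={B,E} → run E
t=13: ready={B} → run B
t=14: ready={B} → run B
t=15: ready={B} → run B
t=16: ready={B} → run B
t=17: ready={B} → run B
t=18: (idle)
t=19: (idle)
t=20: (idle)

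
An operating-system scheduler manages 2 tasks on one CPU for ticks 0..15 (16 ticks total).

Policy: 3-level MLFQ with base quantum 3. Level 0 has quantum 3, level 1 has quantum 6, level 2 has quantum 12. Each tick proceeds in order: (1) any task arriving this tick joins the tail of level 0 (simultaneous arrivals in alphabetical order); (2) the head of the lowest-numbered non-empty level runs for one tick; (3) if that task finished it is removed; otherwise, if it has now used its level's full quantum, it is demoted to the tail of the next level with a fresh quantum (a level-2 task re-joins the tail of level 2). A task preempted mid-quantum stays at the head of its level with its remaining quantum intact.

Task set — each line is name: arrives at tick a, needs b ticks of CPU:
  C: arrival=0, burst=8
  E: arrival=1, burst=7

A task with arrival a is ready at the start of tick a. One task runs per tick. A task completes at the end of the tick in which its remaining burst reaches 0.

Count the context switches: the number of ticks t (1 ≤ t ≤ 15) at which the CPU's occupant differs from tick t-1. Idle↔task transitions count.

context switches = 4

t=0: L0/L1/L2 = C/-/- → run C
t=1: L0/L1/L2 = CE/-/- → run C
t=2: L0/L1/L2 = CE/-/- → run C
t=3: L0/L1/L2 = E/C/- → run E
t=4: L0/L1/L2 = E/C/- → run E
t=5: L0/L1/L2 = E/C/- → run E
t=6: L0/L1/L2 = -/CE/- → run C
t=7: L0/L1/L2 = -/CE/- → run C
t=8: L0/L1/L2 = -/CE/- → run C
t=9: L0/L1/L2 = -/CE/- → run C
t=10: L0/L1/L2 = -/CE/- → run C
t=11: L0/L1/L2 = -/E/- → run E
t=12: L0/L1/L2 = -/E/- → run E
t=13: L0/L1/L2 = -/E/- → run E
t=14: L0/L1/L2 = -/E/- → run E
t=15: (idle)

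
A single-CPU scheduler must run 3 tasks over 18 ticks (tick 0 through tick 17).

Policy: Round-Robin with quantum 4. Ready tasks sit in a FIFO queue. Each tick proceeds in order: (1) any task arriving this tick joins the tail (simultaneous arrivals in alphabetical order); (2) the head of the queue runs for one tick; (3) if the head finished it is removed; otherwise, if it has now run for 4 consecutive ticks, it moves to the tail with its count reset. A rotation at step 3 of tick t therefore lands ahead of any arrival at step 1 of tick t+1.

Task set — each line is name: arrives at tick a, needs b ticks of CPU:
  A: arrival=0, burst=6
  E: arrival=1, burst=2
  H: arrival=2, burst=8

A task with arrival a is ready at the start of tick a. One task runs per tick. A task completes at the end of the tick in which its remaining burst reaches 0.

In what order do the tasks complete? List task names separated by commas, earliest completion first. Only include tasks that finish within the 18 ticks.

t=0: queue=[A] q_used=0 → run A
t=1: queue=[A,E] q_used=1 → run A
t=2: queue=[A,E,H] q_used=2 → run A
t=3: queue=[A,E,H] q_used=3 → run A
t=4: queue=[E,H,A] q_used=0 → run E
t=5: queue=[E,H,A] q_used=1 → run E
t=6: queue=[H,A] q_used=0 → run H
t=7: queue=[H,A] q_used=1 → run H
t=8: queue=[H,A] q_used=2 → run H
t=9: queue=[H,A] q_used=3 → run H
t=10: queue=[A,H] q_used=0 → run A
t=11: queue=[A,H] q_used=1 → run A
t=12: queue=[H] q_used=0 → run H
t=13: queue=[H] q_used=1 → run H
t=14: queue=[H] q_used=2 → run H
t=15: queue=[H] q_used=3 → run H
t=16: (idle)
t=17: (idle)

completion order = E, A, H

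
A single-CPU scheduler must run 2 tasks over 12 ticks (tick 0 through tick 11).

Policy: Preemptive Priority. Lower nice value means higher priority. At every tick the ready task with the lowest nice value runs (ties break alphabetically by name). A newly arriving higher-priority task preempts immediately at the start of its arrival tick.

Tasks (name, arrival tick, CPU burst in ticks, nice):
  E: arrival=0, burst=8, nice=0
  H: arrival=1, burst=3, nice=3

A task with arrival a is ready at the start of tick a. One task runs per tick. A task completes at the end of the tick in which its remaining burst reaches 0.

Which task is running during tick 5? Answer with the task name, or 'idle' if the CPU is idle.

running at tick 5 = E

t=0: ready={E} → run E
t=1: ready={E,H} → run E
t=2: ready={E,H} → run E
t=3: ready={E,H} → run E
t=4: ready={E,H} → run E
t=5: ready={E,H} → run E
t=6: ready={E,H} → run E
t=7: ready={E,H} → run E
t=8: ready={H} → run H
t=9: ready={H} → run H
t=10: ready={H} → run H
t=11: (idle)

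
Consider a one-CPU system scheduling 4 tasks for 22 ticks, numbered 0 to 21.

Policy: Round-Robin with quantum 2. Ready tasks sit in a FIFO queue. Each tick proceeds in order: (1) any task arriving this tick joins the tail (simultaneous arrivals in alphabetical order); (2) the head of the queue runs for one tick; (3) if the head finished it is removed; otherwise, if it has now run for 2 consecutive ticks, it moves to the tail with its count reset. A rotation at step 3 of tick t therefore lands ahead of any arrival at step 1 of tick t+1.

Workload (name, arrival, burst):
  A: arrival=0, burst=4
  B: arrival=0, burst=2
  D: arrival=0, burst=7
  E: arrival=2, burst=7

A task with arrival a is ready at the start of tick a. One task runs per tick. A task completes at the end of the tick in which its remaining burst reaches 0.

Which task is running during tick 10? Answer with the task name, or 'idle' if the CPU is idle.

t=0: queue=[A,B,D] q_used=0 → run A
t=1: queue=[A,B,D] q_used=1 → run A
t=2: queue=[B,D,A,E] q_used=0 → run B
t=3: queue=[B,D,A,E] q_used=1 → run B
t=4: queue=[D,A,E] q_used=0 → run D
t=5: queue=[D,A,E] q_used=1 → run D
t=6: queue=[A,E,D] q_used=0 → run A
t=7: queue=[A,E,D] q_used=1 → run A
t=8: queue=[E,D] q_used=0 → run E
t=9: queue=[E,D] q_used=1 → run E
t=10: queue=[D,E] q_used=0 → run D
t=11: queue=[D,E] q_used=1 → run D
t=12: queue=[E,D] q_used=0 → run E
t=13: queue=[E,D] q_used=1 → run E
t=14: queue=[D,E] q_used=0 → run D
t=15: queue=[D,E] q_used=1 → run D
t=16: queue=[E,D] q_used=0 → run E
t=17: queue=[E,D] q_used=1 → run E
t=18: queue=[D,E] q_used=0 → run D
t=19: queue=[E] q_used=0 → run E
t=20: (idle)
t=21: (idle)

running at tick 10 = D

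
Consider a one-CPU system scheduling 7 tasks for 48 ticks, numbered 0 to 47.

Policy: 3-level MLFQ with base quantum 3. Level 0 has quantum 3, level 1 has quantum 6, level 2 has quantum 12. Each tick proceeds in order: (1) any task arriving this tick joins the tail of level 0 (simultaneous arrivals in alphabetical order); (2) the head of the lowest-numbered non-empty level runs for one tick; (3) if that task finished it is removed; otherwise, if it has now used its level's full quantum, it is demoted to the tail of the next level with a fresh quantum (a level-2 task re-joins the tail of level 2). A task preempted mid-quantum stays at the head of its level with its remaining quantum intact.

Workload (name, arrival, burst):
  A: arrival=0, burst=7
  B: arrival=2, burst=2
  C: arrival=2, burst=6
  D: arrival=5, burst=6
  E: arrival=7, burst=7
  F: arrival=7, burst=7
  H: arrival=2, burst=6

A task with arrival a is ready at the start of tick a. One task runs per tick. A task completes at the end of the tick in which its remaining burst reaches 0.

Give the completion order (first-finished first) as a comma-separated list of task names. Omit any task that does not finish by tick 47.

t=0: L0/L1/L2 = A/-/- → run A
t=1: L0/L1/L2 = A/-/- → run A
t=2: L0/L1/L2 = ABCH/-/- → run A
t=3: L0/L1/L2 = BCH/A/- → run B
t=4: L0/L1/L2 = BCH/A/- → run B
t=5: L0/L1/L2 = CHD/A/- → run C
t=6: L0/L1/L2 = CHD/A/- → run C
t=7: L0/L1/L2 = CHDEF/A/- → run C
t=8: L0/L1/L2 = HDEF/AC/- → run H
t=9: L0/L1/L2 = HDEF/AC/- → run H
t=10: L0/L1/L2 = HDEF/AC/- → run H
t=11: L0/L1/L2 = DEF/ACH/- → run D
t=12: L0/L1/L2 = DEF/ACH/- → run D
t=13: L0/L1/L2 = DEF/ACH/- → run D
t=14: L0/L1/L2 = EF/ACHD/- → run E
t=15: L0/L1/L2 = EF/ACHD/- → run E
t=16: L0/L1/L2 = EF/ACHD/- → run E
t=17: L0/L1/L2 = F/ACHDE/- → run F
t=18: L0/L1/L2 = F/ACHDE/- → run F
t=19: L0/L1/L2 = F/ACHDE/- → run F
t=20: L0/L1/L2 = -/ACHDEF/- → run A
t=21: L0/L1/L2 = -/ACHDEF/- → run A
t=22: L0/L1/L2 = -/ACHDEF/- → run A
t=23: L0/L1/L2 = -/ACHDEF/- → run A
t=24: L0/L1/L2 = -/CHDEF/- → run C
t=25: L0/L1/L2 = -/CHDEF/- → run C
t=26: L0/L1/L2 = -/CHDEF/- → run C
t=27: L0/L1/L2 = -/HDEF/- → run H
t=28: L0/L1/L2 = -/HDEF/- → run H
t=29: L0/L1/L2 = -/HDEF/- → run H
t=30: L0/L1/L2 = -/DEF/- → run D
t=31: L0/L1/L2 = -/DEF/- → run D
t=32: L0/L1/L2 = -/DEF/- → run D
t=33: L0/L1/L2 = -/EF/- → run E
t=34: L0/L1/L2 = -/EF/- → run E
t=35: L0/L1/L2 = -/EF/- → run E
t=36: L0/L1/L2 = -/EF/- → run E
t=37: L0/L1/L2 = -/F/- → run F
t=38: L0/L1/L2 = -/F/- → run F
t=39: L0/L1/L2 = -/F/- → run F
t=40: L0/L1/L2 = -/F/- → run F
t=41: (idle)
t=42: (idle)
t=43: (idle)
t=44: (idle)
t=45: (idle)
t=46: (idle)
t=47: (idle)

completion order = B, A, C, H, D, E, F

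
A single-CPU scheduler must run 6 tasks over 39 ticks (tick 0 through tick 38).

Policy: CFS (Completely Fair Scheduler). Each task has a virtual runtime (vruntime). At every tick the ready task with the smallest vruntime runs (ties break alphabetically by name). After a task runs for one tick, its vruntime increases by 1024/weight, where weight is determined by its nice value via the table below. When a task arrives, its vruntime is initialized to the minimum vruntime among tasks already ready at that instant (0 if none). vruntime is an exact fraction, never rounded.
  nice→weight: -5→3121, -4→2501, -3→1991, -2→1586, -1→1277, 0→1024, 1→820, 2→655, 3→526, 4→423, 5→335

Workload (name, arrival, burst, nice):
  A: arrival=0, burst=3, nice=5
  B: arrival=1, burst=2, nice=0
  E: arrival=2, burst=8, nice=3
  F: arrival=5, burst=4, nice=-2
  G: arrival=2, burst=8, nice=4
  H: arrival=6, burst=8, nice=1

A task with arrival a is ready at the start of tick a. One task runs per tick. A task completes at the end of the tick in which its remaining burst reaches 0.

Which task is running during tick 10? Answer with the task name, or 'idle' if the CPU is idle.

t=0: vr[A=0] → run A
t=1: vr[A=1024/335 B=1024/335] → run A
t=2: vr[A=2048/335 B=1024/335 E=1024/335 G=1024/335] → run B
t=3: vr[A=2048/335 B=1359/335 E=1024/335 G=1024/335] → run E
t=4: vr[A=2048/335 B=1359/335 E=440832/88105 G=1024/335] → run G
t=5: vr[A=2048/335 B=1359/335 E=440832/88105 F=1359/335 G=776192/141705] → run B
t=6: vr[A=2048/335 E=440832/88105 F=1359/335 G=776192/141705 H=1359/335] → run F
t=7: vr[A=2048/335 E=440832/88105 F=1249207/265655 G=776192/141705 H=1359/335] → run H
t=8: vr[A=2048/335 E=440832/88105 F=1249207/265655 G=776192/141705 H=72871/13735] → run F
t=9: vr[A=2048/335 E=440832/88105 F=1420727/265655 G=776192/141705 H=72871/13735] → run E
t=10: vr[A=2048/335 E=612352/88105 F=1420727/265655 G=776192/141705 H=72871/13735] → run H
t=11: vr[A=2048/335 E=612352/88105 F=1420727/265655 G=776192/141705 H=90023/13735] → run F
t=12: vr[A=2048/335 E=612352/88105 F=1592247/265655 G=776192/141705 H=90023/13735] → run G
t=13: vr[A=2048/335 E=612352/88105 F=1592247/265655 G=1119232/141705 H=90023/13735] → run F
t=14: vr[A=2048/335 E=612352/88105 G=1119232/141705 H=90023/13735] → run A
t=15: vr[E=612352/88105 G=1119232/141705 H=90023/13735] → run H
t=16: vr[E=612352/88105 G=1119232/141705 H=21435/2747] → run E
t=17: vr[E=783872/88105 G=1119232/141705 H=21435/2747] → run H
t=18: vr[E=783872/88105 G=1119232/141705 H=124327/13735] → run G
t=19: vr[E=783872/88105 G=487424/47235 H=124327/13735] → run E
t=20: vr[E=955392/88105 G=487424/47235 H=124327/13735] → run H
t=21: vr[E=955392/88105 G=487424/47235 H=141479/13735] → run H
t=22: vr[E=955392/88105 G=487424/47235 H=158631/13735] → run G
t=23: vr[E=955392/88105 G=1805312/141705 H=158631/13735] → run E
t=24: vr[E=1126912/88105 G=1805312/141705 H=158631/13735] → run H
t=25: vr[E=1126912/88105 G=1805312/141705 H=175783/13735] → run G
t=26: vr[E=1126912/88105 G=2148352/141705 H=175783/13735] → run E
t=27: vr[E=1298432/88105 G=2148352/141705 H=175783/13735] → run H
t=28: vr[E=1298432/88105 G=2148352/141705] → run E
t=29: vr[E=1469952/88105 G=2148352/141705] → run G
t=30: vr[E=1469952/88105 G=830464/47235] → run E
t=31: vr[G=830464/47235] → run G
t=32: vr[G=2834432/141705] → run G
t=33: (idle)
t=34: (idle)
t=35: (idle)
t=36: (idle)
t=37: (idle)
t=38: (idle)

running at tick 10 = H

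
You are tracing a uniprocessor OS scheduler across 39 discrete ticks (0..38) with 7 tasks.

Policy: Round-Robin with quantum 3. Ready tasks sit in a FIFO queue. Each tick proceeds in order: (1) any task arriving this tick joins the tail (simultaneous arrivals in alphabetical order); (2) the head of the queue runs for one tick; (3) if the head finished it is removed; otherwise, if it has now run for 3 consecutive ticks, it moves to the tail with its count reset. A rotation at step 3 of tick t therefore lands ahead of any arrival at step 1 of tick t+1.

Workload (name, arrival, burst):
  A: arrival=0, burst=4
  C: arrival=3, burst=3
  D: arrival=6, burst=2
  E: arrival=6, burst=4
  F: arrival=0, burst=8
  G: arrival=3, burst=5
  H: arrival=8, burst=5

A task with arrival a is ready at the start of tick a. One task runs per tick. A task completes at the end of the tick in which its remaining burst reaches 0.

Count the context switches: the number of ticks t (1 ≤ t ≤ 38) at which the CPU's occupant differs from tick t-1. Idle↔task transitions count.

t=0: queue=[A,F] q_used=0 → run A
t=1: queue=[A,F] q_used=1 → run A
t=2: queue=[A,F] q_used=2 → run A
t=3: queue=[F,A,C,G] q_used=0 → run F
t=4: queue=[F,A,C,G] q_used=1 → run F
t=5: queue=[F,A,C,G] q_used=2 → run F
t=6: queue=[A,C,G,F,D,E] q_used=0 → run A
t=7: queue=[C,G,F,D,E] q_used=0 → run C
t=8: queue=[C,G,F,D,E,H] q_used=1 → run C
t=9: queue=[C,G,F,D,E,H] q_used=2 → run C
t=10: queue=[G,F,D,E,H] q_used=0 → run G
t=11: queue=[G,F,D,E,H] q_used=1 → run G
t=12: queue=[G,F,D,E,H] q_used=2 → run G
t=13: queue=[F,D,E,H,G] q_used=0 → run F
t=14: queue=[F,D,E,H,G] q_used=1 → run F
t=15: queue=[F,D,E,H,G] q_used=2 → run F
t=16: queue=[D,E,H,G,F] q_used=0 → run D
t=17: queue=[D,E,H,G,F] q_used=1 → run D
t=18: queue=[E,H,G,F] q_used=0 → run E
t=19: queue=[E,H,G,F] q_used=1 → run E
t=20: queue=[E,H,G,F] q_used=2 → run E
t=21: queue=[H,G,F,E] q_used=0 → run H
t=22: queue=[H,G,F,E] q_used=1 → run H
t=23: queue=[H,G,F,E] q_used=2 → run H
t=24: queue=[G,F,E,H] q_used=0 → run G
t=25: queue=[G,F,E,H] q_used=1 → run G
t=26: queue=[F,E,H] q_used=0 → run F
t=27: queue=[F,E,H] q_used=1 → run F
t=28: queue=[E,H] q_used=0 → run E
t=29: queue=[H] q_used=0 → run H
t=30: queue=[H] q_used=1 → run H
t=31: (idle)
t=32: (idle)
t=33: (idle)
t=34: (idle)
t=35: (idle)
t=36: (idle)
t=37: (idle)
t=38: (idle)

context switches = 13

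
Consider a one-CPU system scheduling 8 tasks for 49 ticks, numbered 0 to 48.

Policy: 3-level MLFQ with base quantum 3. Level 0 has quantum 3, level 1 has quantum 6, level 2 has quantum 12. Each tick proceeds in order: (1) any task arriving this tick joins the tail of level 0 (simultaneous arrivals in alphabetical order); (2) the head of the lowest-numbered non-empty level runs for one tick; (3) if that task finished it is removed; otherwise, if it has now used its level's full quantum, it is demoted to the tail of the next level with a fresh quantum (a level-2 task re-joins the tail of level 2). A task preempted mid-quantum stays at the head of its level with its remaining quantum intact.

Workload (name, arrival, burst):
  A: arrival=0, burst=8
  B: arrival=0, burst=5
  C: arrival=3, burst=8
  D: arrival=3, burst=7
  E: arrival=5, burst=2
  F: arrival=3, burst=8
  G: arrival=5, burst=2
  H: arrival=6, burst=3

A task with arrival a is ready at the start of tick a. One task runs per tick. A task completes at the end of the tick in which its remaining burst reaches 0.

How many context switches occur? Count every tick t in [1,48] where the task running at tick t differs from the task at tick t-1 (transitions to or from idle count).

context switches = 13

t=0: L0/L1/L2 = AB/-/- → run A
t=1: L0/L1/L2 = AB/-/- → run A
t=2: L0/L1/L2 = AB/-/- → run A
t=3: L0/L1/L2 = BCDF/A/- → run B
t=4: L0/L1/L2 = BCDF/A/- → run B
t=5: L0/L1/L2 = BCDFEG/A/- → run B
t=6: L0/L1/L2 = CDFEGH/AB/- → run C
t=7: L0/L1/L2 = CDFEGH/AB/- → run C
t=8: L0/L1/L2 = CDFEGH/AB/- → run C
t=9: L0/L1/L2 = DFEGH/ABC/- → run D
t=10: L0/L1/L2 = DFEGH/ABC/- → run D
t=11: L0/L1/L2 = DFEGH/ABC/- → run D
t=12: L0/L1/L2 = FEGH/ABCD/- → run F
t=13: L0/L1/L2 = FEGH/ABCD/- → run F
t=14: L0/L1/L2 = FEGH/ABCD/- → run F
t=15: L0/L1/L2 = EGH/ABCDF/- → run E
t=16: L0/L1/L2 = EGH/ABCDF/- → run E
t=17: L0/L1/L2 = GH/ABCDF/- → run G
t=18: L0/L1/L2 = GH/ABCDF/- → run G
t=19: L0/L1/L2 = H/ABCDF/- → run H
t=20: L0/L1/L2 = H/ABCDF/- → run H
t=21: L0/L1/L2 = H/ABCDF/- → run H
t=22: L0/L1/L2 = -/ABCDF/- → run A
t=23: L0/L1/L2 = -/ABCDF/- → run A
t=24: L0/L1/L2 = -/ABCDF/- → run A
t=25: L0/L1/L2 = -/ABCDF/- → run A
t=26: L0/L1/L2 = -/ABCDF/- → run A
t=27: L0/L1/L2 = -/BCDF/- → run B
t=28: L0/L1/L2 = -/BCDF/- → run B
t=29: L0/L1/L2 = -/CDF/- → run C
t=30: L0/L1/L2 = -/CDF/- → run C
t=31: L0/L1/L2 = -/CDF/- → run C
t=32: L0/L1/L2 = -/CDF/- → run C
t=33: L0/L1/L2 = -/CDF/- → run C
t=34: L0/L1/L2 = -/DF/- → run D
t=35: L0/L1/L2 = -/DF/- → run D
t=36: L0/L1/L2 = -/DF/- → run D
t=37: L0/L1/L2 = -/DF/- → run D
t=38: L0/L1/L2 = -/F/- → run F
t=39: L0/L1/L2 = -/F/- → run F
t=40: L0/L1/L2 = -/F/- → run F
t=41: L0/L1/L2 = -/F/- → run F
t=42: L0/L1/L2 = -/F/- → run F
t=43: (idle)
t=44: (idle)
t=45: (idle)
t=46: (idle)
t=47: (idle)
t=48: (idle)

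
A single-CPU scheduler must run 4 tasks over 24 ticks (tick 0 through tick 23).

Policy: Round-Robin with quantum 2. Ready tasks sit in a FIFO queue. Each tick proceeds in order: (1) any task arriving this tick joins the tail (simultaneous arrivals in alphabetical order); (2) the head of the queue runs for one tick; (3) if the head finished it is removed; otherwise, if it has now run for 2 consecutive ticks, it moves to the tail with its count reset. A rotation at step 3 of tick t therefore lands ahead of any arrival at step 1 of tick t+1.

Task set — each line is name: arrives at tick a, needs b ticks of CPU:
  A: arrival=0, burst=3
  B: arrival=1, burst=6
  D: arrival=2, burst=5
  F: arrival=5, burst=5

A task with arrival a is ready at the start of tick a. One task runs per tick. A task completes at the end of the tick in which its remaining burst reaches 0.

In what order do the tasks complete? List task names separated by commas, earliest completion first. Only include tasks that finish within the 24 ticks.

completion order = A, B, D, F

t=0: queue=[A] q_used=0 → run A
t=1: queue=[A,B] q_used=1 → run A
t=2: queue=[B,A,D] q_used=0 → run B
t=3: queue=[B,A,D] q_used=1 → run B
t=4: queue=[A,D,B] q_used=0 → run A
t=5: queue=[D,B,F] q_used=0 → run D
t=6: queue=[D,B,F] q_used=1 → run D
t=7: queue=[B,F,D] q_used=0 → run B
t=8: queue=[B,F,D] q_used=1 → run B
t=9: queue=[F,D,B] q_used=0 → run F
t=10: queue=[F,D,B] q_used=1 → run F
t=11: queue=[D,B,F] q_used=0 → run D
t=12: queue=[D,B,F] q_used=1 → run D
t=13: queue=[B,F,D] q_used=0 → run B
t=14: queue=[B,F,D] q_used=1 → run B
t=15: queue=[F,D] q_used=0 → run F
t=16: queue=[F,D] q_used=1 → run F
t=17: queue=[D,F] q_used=0 → run D
t=18: queue=[F] q_used=0 → run F
t=19: (idle)
t=20: (idle)
t=21: (idle)
t=22: (idle)
t=23: (idle)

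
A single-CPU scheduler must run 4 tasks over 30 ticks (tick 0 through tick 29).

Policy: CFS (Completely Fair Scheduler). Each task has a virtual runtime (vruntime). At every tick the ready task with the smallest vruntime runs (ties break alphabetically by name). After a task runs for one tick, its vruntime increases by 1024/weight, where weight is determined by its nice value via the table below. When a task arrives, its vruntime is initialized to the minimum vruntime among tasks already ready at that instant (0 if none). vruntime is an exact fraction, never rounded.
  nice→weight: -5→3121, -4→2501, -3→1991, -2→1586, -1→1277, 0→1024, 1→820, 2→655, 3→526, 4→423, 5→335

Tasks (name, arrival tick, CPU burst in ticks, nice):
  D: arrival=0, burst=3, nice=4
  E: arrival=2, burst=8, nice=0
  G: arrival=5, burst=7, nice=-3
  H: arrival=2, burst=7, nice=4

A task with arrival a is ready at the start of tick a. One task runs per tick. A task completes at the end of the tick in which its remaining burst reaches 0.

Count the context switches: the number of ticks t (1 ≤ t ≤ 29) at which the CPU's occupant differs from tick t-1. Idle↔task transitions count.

t=0: vr[D=0] → run D
t=1: vr[D=1024/423] → run D
t=2: vr[D=2048/423 E=2048/423 H=2048/423] → run D
t=3: vr[E=2048/423 H=2048/423] → run E
t=4: vr[E=2471/423 H=2048/423] → run H
t=5: vr[E=2471/423 G=2471/423 H=1024/141] → run E
t=6: vr[E=2894/423 G=2471/423 H=1024/141] → run G
t=7: vr[E=2894/423 G=5352913/842193 H=1024/141] → run G
t=8: vr[E=2894/423 G=5786065/842193 H=1024/141] → run E
t=9: vr[E=3317/423 G=5786065/842193 H=1024/141] → run G
t=10: vr[E=3317/423 G=6219217/842193 H=1024/141] → run H
t=11: vr[E=3317/423 G=6219217/842193 H=4096/423] → run G
t=12: vr[E=3317/423 G=6652369/842193 H=4096/423] → run E
t=13: vr[E=3740/423 G=6652369/842193 H=4096/423] → run G
t=14: vr[E=3740/423 G=7085521/842193 H=4096/423] → run G
t=15: vr[E=3740/423 G=7518673/842193 H=4096/423] → run E
t=16: vr[E=4163/423 G=7518673/842193 H=4096/423] → run G
t=17: vr[E=4163/423 H=4096/423] → run H
t=18: vr[E=4163/423 H=5120/423] → run E
t=19: vr[E=4586/423 H=5120/423] → run E
t=20: vr[E=5009/423 H=5120/423] → run E
t=21: vr[H=5120/423] → run H
t=22: vr[H=2048/141] → run H
t=23: vr[H=7168/423] → run H
t=24: vr[H=8192/423] → run H
t=25: (idle)
t=26: (idle)
t=27: (idle)
t=28: (idle)
t=29: (idle)

context switches = 16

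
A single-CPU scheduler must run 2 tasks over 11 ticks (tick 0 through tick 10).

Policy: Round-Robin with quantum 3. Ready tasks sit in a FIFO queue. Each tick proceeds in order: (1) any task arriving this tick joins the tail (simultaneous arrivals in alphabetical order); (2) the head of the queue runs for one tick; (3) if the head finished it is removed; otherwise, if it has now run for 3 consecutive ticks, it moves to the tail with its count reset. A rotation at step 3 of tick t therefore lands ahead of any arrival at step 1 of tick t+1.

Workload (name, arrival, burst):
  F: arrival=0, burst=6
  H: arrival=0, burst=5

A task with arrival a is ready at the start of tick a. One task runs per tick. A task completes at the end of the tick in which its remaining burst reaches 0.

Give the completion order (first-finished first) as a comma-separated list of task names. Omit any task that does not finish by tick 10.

t=0: queue=[F,H] q_used=0 → run F
t=1: queue=[F,H] q_used=1 → run F
t=2: queue=[F,H] q_used=2 → run F
t=3: queue=[H,F] q_used=0 → run H
t=4: queue=[H,F] q_used=1 → run H
t=5: queue=[H,F] q_used=2 → run H
t=6: queue=[F,H] q_used=0 → run F
t=7: queue=[F,H] q_used=1 → run F
t=8: queue=[F,H] q_used=2 → run F
t=9: queue=[H] q_used=0 → run H
t=10: queue=[H] q_used=1 → run H

completion order = F, H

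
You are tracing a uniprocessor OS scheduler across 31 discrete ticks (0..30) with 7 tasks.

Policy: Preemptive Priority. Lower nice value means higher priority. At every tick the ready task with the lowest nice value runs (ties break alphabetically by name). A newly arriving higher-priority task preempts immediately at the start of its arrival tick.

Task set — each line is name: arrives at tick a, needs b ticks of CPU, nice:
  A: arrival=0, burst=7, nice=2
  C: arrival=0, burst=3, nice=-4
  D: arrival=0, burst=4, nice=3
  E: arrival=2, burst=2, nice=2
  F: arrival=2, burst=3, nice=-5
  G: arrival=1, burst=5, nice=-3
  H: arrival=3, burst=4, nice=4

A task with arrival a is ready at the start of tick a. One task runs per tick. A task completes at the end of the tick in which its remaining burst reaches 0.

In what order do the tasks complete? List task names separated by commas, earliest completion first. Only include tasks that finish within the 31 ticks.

t=0: ready={A,C,D} → run C
t=1: ready={A,C,D,G} → run C
t=2: ready={A,C,D,E,F,G} → run F
t=3: ready={A,C,D,E,F,G,H} → run F
t=4: ready={A,C,D,E,F,G,H} → run F
t=5: ready={A,C,D,E,G,H} → run C
t=6: ready={A,D,E,G,H} → run G
t=7: ready={A,D,E,G,H} → run G
t=8: ready={A,D,E,G,H} → run G
t=9: ready={A,D,E,G,H} → run G
t=10: ready={A,D,E,G,H} → run G
t=11: ready={A,D,E,H} → run A
t=12: ready={A,D,E,H} → run A
t=13: ready={A,D,E,H} → run A
t=14: ready={A,D,E,H} → run A
t=15: ready={A,D,E,H} → run A
t=16: ready={A,D,E,H} → run A
t=17: ready={A,D,E,H} → run A
t=18: ready={D,E,H} → run E
t=19: ready={D,E,H} → run E
t=20: ready={D,H} → run D
t=21: ready={D,H} → run D
t=22: ready={D,H} → run D
t=23: ready={D,H} → run D
t=24: ready={H} → run H
t=25: ready={H} → run H
t=26: ready={H} → run H
t=27: ready={H} → run H
t=28: (idle)
t=29: (idle)
t=30: (idle)

completion order = F, C, G, A, E, D, H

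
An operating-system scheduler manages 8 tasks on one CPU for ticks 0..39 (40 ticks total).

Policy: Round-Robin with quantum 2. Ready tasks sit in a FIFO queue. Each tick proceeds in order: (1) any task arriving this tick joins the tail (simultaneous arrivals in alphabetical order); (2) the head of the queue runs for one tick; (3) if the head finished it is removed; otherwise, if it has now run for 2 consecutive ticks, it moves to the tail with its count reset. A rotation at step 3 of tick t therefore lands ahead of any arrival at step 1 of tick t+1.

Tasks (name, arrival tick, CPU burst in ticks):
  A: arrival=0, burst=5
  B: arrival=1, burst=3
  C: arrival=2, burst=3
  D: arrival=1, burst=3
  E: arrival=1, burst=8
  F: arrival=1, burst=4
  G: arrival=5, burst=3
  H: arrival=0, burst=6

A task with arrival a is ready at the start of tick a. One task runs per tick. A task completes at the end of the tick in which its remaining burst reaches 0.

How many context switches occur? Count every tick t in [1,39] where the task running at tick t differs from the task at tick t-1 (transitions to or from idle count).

context switches = 19

t=0: queue=[A,H] q_used=0 → run A
t=1: queue=[A,H,B,D,E,F] q_used=1 → run A
t=2: queue=[H,B,D,E,F,A,C] q_used=0 → run H
t=3: queue=[H,B,D,E,F,A,C] q_used=1 → run H
t=4: queue=[B,D,E,F,A,C,H] q_used=0 → run B
t=5: queue=[B,D,E,F,A,C,H,G] q_used=1 → run B
t=6: queue=[D,E,F,A,C,H,G,B] q_used=0 → run D
t=7: queue=[D,E,F,A,C,H,G,B] q_used=1 → run D
t=8: queue=[E,F,A,C,H,G,B,D] q_used=0 → run E
t=9: queue=[E,F,A,C,H,G,B,D] q_used=1 → run E
t=10: queue=[F,A,C,H,G,B,D,E] q_used=0 → run F
t=11: queue=[F,A,C,H,G,B,D,E] q_used=1 → run F
t=12: queue=[A,C,H,G,B,D,E,F] q_used=0 → run A
t=13: queue=[A,C,H,G,B,D,E,F] q_used=1 → run A
t=14: queue=[C,H,G,B,D,E,F,A] q_used=0 → run C
t=15: queue=[C,H,G,B,D,E,F,A] q_used=1 → run C
t=16: queue=[H,G,B,D,E,F,A,C] q_used=0 → run H
t=17: queue=[H,G,B,D,E,F,A,C] q_used=1 → run H
t=18: queue=[G,B,D,E,F,A,C,H] q_used=0 → run G
t=19: queue=[G,B,D,E,F,A,C,H] q_used=1 → run G
t=20: queue=[B,D,E,F,A,C,H,G] q_used=0 → run B
t=21: queue=[D,E,F,A,C,H,G] q_used=0 → run D
t=22: queue=[E,F,A,C,H,G] q_used=0 → run E
t=23: queue=[E,F,A,C,H,G] q_used=1 → run E
t=24: queue=[F,A,C,H,G,E] q_used=0 → run F
t=25: queue=[F,A,C,H,G,E] q_used=1 → run F
t=26: queue=[A,C,H,G,E] q_used=0 → run A
t=27: queue=[C,H,G,E] q_used=0 → run C
t=28: queue=[H,G,E] q_used=0 → run H
t=29: queue=[H,G,E] q_used=1 → run H
t=30: queue=[G,E] q_used=0 → run G
t=31: queue=[E] q_used=0 → run E
t=32: queue=[E] q_used=1 → run E
t=33: queue=[E] q_used=0 → run E
t=34: queue=[E] q_used=1 → run E
t=35: (idle)
t=36: (idle)
t=37: (idle)
t=38: (idle)
t=39: (idle)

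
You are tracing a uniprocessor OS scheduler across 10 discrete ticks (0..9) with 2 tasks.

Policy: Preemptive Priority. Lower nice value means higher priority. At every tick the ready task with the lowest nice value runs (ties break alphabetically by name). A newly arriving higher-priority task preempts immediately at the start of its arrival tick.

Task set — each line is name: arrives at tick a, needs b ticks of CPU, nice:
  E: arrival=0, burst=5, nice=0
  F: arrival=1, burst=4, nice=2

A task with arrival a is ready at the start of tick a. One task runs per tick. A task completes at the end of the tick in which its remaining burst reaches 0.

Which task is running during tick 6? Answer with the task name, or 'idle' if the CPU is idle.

running at tick 6 = F

t=0: ready={E} → run E
t=1: ready={E,F} → run E
t=2: ready={E,F} → run E
t=3: ready={E,F} → run E
t=4: ready={E,F} → run E
t=5: ready={F} → run F
t=6: ready={F} → run F
t=7: ready={F} → run F
t=8: ready={F} → run F
t=9: (idle)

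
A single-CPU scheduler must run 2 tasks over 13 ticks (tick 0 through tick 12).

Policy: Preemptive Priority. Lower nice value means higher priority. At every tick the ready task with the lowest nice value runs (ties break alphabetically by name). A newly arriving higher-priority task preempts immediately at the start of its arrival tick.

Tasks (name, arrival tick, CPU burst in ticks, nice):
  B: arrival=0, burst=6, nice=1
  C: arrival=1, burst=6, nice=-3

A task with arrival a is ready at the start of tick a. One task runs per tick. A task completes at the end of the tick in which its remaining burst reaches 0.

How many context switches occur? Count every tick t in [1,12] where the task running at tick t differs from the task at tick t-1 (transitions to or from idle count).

context switches = 3

t=0: ready={B} → run B
t=1: ready={B,C} → run C
t=2: ready={B,C} → run C
t=3: ready={B,C} → run C
t=4: ready={B,C} → run C
t=5: ready={B,C} → run C
t=6: ready={B,C} → run C
t=7: ready={B} → run B
t=8: ready={B} → run B
t=9: ready={B} → run B
t=10: ready={B} → run B
t=11: ready={B} → run B
t=12: (idle)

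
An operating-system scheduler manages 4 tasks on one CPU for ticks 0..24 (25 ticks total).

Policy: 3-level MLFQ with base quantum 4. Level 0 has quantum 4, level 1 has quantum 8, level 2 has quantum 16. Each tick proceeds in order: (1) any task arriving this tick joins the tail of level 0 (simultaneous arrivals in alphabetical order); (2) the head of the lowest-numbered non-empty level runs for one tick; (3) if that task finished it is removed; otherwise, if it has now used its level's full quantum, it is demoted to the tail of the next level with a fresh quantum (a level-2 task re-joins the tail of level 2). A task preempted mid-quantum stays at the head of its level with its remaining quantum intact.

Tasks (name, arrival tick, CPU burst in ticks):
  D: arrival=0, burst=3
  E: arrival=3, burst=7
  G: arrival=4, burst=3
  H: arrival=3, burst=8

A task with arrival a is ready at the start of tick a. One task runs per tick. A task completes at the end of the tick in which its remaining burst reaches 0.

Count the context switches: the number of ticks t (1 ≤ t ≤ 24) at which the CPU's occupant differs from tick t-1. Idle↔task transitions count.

context switches = 6

t=0: L0/L1/L2 = D/-/- → run D
t=1: L0/L1/L2 = D/-/- → run D
t=2: L0/L1/L2 = D/-/- → run D
t=3: L0/L1/L2 = EH/-/- → run E
t=4: L0/L1/L2 = EHG/-/- → run E
t=5: L0/L1/L2 = EHG/-/- → run E
t=6: L0/L1/L2 = EHG/-/- → run E
t=7: L0/L1/L2 = HG/E/- → run H
t=8: L0/L1/L2 = HG/E/- → run H
t=9: L0/L1/L2 = HG/E/- → run H
t=10: L0/L1/L2 = HG/E/- → run H
t=11: L0/L1/L2 = G/EH/- → run G
t=12: L0/L1/L2 = G/EH/- → run G
t=13: L0/L1/L2 = G/EH/- → run G
t=14: L0/L1/L2 = -/EH/- → run E
t=15: L0/L1/L2 = -/EH/- → run E
t=16: L0/L1/L2 = -/EH/- → run E
t=17: L0/L1/L2 = -/H/- → run H
t=18: L0/L1/L2 = -/H/- → run H
t=19: L0/L1/L2 = -/H/- → run H
t=20: L0/L1/L2 = -/H/- → run H
t=21: (idle)
t=22: (idle)
t=23: (idle)
t=24: (idle)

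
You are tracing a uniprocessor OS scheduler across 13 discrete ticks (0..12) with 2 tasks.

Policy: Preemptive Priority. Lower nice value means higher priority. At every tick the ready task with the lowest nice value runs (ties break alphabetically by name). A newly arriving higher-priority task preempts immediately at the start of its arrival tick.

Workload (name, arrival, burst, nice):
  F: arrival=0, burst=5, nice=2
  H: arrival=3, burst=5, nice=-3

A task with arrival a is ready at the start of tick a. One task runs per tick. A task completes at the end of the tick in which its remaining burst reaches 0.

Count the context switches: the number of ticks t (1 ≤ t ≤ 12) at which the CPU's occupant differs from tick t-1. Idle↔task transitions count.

t=0: ready={F} → run F
t=1: ready={F} → run F
t=2: ready={F} → run F
t=3: ready={F,H} → run H
t=4: ready={F,H} → run H
t=5: ready={F,H} → run H
t=6: ready={F,H} → run H
t=7: ready={F,H} → run H
t=8: ready={F} → run F
t=9: ready={F} → run F
t=10: (idle)
t=11: (idle)
t=12: (idle)

context switches = 3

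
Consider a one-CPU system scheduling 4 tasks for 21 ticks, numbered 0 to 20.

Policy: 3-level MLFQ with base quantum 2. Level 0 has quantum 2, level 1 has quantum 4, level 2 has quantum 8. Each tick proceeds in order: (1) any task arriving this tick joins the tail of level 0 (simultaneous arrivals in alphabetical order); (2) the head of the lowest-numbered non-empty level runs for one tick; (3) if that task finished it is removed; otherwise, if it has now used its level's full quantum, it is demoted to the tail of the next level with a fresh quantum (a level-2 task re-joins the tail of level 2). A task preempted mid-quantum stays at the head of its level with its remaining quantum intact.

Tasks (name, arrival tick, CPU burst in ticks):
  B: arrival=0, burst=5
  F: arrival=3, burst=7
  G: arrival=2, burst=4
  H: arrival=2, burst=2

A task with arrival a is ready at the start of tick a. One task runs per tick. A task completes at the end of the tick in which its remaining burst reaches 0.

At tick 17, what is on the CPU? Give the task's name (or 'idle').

running at tick 17 = F

t=0: L0/L1/L2 = B/-/- → run B
t=1: L0/L1/L2 = B/-/- → run B
t=2: L0/L1/L2 = GH/B/- → run G
t=3: L0/L1/L2 = GHF/B/- → run G
t=4: L0/L1/L2 = HF/BG/- → run H
t=5: L0/L1/L2 = HF/BG/- → run H
t=6: L0/L1/L2 = F/BG/- → run F
t=7: L0/L1/L2 = F/BG/- → run F
t=8: L0/L1/L2 = -/BGF/- → run B
t=9: L0/L1/L2 = -/BGF/- → run B
t=10: L0/L1/L2 = -/BGF/- → run B
t=11: L0/L1/L2 = -/GF/- → run G
t=12: L0/L1/L2 = -/GF/- → run G
t=13: L0/L1/L2 = -/F/- → run F
t=14: L0/L1/L2 = -/F/- → run F
t=15: L0/L1/L2 = -/F/- → run F
t=16: L0/L1/L2 = -/F/- → run F
t=17: L0/L1/L2 = -/-/F → run F
t=18: (idle)
t=19: (idle)
t=20: (idle)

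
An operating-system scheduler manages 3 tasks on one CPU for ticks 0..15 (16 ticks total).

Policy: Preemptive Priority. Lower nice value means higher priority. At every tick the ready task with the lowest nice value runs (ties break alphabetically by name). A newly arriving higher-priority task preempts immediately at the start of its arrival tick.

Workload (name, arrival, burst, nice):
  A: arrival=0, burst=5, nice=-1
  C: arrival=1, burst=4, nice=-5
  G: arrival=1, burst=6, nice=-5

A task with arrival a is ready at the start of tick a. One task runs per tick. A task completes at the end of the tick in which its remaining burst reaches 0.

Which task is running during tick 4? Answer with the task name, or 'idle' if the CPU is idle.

running at tick 4 = C

t=0: ready={A} → run A
t=1: ready={A,C,G} → run C
t=2: ready={A,C,G} → run C
t=3: ready={A,C,G} → run C
t=4: ready={A,C,G} → run C
t=5: ready={A,G} → run G
t=6: ready={A,G} → run G
t=7: ready={A,G} → run G
t=8: ready={A,G} → run G
t=9: ready={A,G} → run G
t=10: ready={A,G} → run G
t=11: ready={A} → run A
t=12: ready={A} → run A
t=13: ready={A} → run A
t=14: ready={A} → run A
t=15: (idle)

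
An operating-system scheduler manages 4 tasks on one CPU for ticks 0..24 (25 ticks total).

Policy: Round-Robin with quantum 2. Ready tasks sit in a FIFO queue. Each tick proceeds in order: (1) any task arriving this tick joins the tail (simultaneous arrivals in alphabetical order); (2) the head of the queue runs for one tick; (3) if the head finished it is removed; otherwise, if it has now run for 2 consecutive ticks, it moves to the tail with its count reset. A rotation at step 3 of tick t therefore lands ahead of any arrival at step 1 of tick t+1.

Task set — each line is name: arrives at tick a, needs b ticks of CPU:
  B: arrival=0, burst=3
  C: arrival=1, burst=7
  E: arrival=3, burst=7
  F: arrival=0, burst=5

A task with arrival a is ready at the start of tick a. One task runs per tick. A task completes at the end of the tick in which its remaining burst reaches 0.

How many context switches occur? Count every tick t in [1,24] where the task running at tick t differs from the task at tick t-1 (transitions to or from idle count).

t=0: queue=[B,F] q_used=0 → run B
t=1: queue=[B,F,C] q_used=1 → run B
t=2: queue=[F,C,B] q_used=0 → run F
t=3: queue=[F,C,B,E] q_used=1 → run F
t=4: queue=[C,B,E,F] q_used=0 → run C
t=5: queue=[C,B,E,F] q_used=1 → run C
t=6: queue=[B,E,F,C] q_used=0 → run B
t=7: queue=[E,F,C] q_used=0 → run E
t=8: queue=[E,F,C] q_used=1 → run E
t=9: queue=[F,C,E] q_used=0 → run F
t=10: queue=[F,C,E] q_used=1 → run F
t=11: queue=[C,E,F] q_used=0 → run C
t=12: queue=[C,E,F] q_used=1 → run C
t=13: queue=[E,F,C] q_used=0 → run E
t=14: queue=[E,F,C] q_used=1 → run E
t=15: queue=[F,C,E] q_used=0 → run F
t=16: queue=[C,E] q_used=0 → run C
t=17: queue=[C,E] q_used=1 → run C
t=18: queue=[E,C] q_used=0 → run E
t=19: queue=[E,C] q_used=1 → run E
t=20: queue=[C,E] q_used=0 → run C
t=21: queue=[E] q_used=0 → run E
t=22: (idle)
t=23: (idle)
t=24: (idle)

context switches = 13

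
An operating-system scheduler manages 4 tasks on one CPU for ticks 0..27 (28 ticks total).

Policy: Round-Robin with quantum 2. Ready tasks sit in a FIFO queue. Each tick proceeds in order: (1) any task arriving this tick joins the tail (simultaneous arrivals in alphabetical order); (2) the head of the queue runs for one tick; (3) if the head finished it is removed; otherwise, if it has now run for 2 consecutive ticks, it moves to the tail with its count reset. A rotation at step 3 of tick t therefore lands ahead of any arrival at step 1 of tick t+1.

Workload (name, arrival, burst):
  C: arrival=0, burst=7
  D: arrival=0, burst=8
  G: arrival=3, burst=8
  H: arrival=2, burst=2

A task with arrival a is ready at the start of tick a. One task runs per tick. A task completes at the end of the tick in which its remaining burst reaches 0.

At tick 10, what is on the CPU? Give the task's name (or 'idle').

running at tick 10 = D

t=0: queue=[C,D] q_used=0 → run C
t=1: queue=[C,D] q_used=1 → run C
t=2: queue=[D,C,H] q_used=0 → run D
t=3: queue=[D,C,H,G] q_used=1 → run D
t=4: queue=[C,H,G,D] q_used=0 → run C
t=5: queue=[C,H,G,D] q_used=1 → run C
t=6: queue=[H,G,D,C] q_used=0 → run H
t=7: queue=[H,G,D,C] q_used=1 → run H
t=8: queue=[G,D,C] q_used=0 → run G
t=9: queue=[G,D,C] q_used=1 → run G
t=10: queue=[D,C,G] q_used=0 → run D
t=11: queue=[D,C,G] q_used=1 → run D
t=12: queue=[C,G,D] q_used=0 → run C
t=13: queue=[C,G,D] q_used=1 → run C
t=14: queue=[G,D,C] q_used=0 → run G
t=15: queue=[G,D,C] q_used=1 → run G
t=16: queue=[D,C,G] q_used=0 → run D
t=17: queue=[D,C,G] q_used=1 → run D
t=18: queue=[C,G,D] q_used=0 → run C
t=19: queue=[G,D] q_used=0 → run G
t=20: queue=[G,D] q_used=1 → run G
t=21: queue=[D,G] q_used=0 → run D
t=22: queue=[D,G] q_used=1 → run D
t=23: queue=[G] q_used=0 → run G
t=24: queue=[G] q_used=1 → run G
t=25: (idle)
t=26: (idle)
t=27: (idle)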